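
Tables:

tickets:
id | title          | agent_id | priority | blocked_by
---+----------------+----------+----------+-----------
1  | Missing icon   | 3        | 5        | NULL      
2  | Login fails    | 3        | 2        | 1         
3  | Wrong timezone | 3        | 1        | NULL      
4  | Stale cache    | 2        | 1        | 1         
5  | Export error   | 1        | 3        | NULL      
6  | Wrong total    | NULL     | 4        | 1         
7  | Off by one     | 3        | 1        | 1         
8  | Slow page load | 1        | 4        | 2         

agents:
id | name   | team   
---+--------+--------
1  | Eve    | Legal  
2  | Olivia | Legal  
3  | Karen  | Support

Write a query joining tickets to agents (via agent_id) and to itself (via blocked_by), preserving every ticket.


Two LEFT JOINs from the same base table tickets: one to agents via agent_id, one to tickets itself via blocked_by. Both are LEFT so every ticket is preserved.
Match against agents:
  - ticket 1 (Missing icon): agent_id=3 -> matches Karen
  - ticket 2 (Login fails): agent_id=3 -> matches Karen
  - ticket 3 (Wrong timezone): agent_id=3 -> matches Karen
  - ticket 4 (Stale cache): agent_id=2 -> matches Olivia
  - ticket 5 (Export error): agent_id=1 -> matches Eve
  - ticket 6 (Wrong total): agent_id=NULL, no match -> kept with NULL
  - ticket 7 (Off by one): agent_id=3 -> matches Karen
  - ticket 8 (Slow page load): agent_id=1 -> matches Eve
Match against tickets (self):
  - ticket 1 (Missing icon): blocked_by=NULL -> NULL
  - ticket 2 (Login fails): blocked_by=1 -> Missing icon
  - ticket 3 (Wrong timezone): blocked_by=NULL -> NULL
  - ticket 4 (Stale cache): blocked_by=1 -> Missing icon
  - ticket 5 (Export error): blocked_by=NULL -> NULL
  - ticket 6 (Wrong total): blocked_by=1 -> Missing icon
  - ticket 7 (Off by one): blocked_by=1 -> Missing icon
  - ticket 8 (Slow page load): blocked_by=2 -> Login fails

SQL:
SELECT a.title, b.name AS agent, c.title AS blocked_by
FROM tickets a
LEFT JOIN agents b ON a.agent_id = b.id
LEFT JOIN tickets c ON a.blocked_by = c.id

Result:
title          | agent  | blocked_by  
---------------+--------+-------------
Missing icon   | Karen  | NULL        
Login fails    | Karen  | Missing icon
Wrong timezone | Karen  | NULL        
Stale cache    | Olivia | Missing icon
Export error   | Eve    | NULL        
Wrong total    | NULL   | Missing icon
Off by one     | Karen  | Missing icon
Slow page load | Eve    | Login fails 


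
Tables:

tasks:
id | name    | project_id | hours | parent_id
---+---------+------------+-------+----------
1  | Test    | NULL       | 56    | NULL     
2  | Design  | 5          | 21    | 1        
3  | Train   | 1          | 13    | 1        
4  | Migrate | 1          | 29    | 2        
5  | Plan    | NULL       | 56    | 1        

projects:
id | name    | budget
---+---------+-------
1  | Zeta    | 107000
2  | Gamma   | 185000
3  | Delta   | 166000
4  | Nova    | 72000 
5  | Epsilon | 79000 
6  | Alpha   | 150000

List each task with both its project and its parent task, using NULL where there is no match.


Two LEFT JOINs from the same base table tasks: one to projects via project_id, one to tasks itself via parent_id. Both are LEFT so every task is preserved.
Match against projects:
  - task 1 (Test): project_id=NULL, no match -> kept with NULL
  - task 2 (Design): project_id=5 -> matches Epsilon
  - task 3 (Train): project_id=1 -> matches Zeta
  - task 4 (Migrate): project_id=1 -> matches Zeta
  - task 5 (Plan): project_id=NULL, no match -> kept with NULL
Match against tasks (self):
  - task 1 (Test): parent_id=NULL -> NULL
  - task 2 (Design): parent_id=1 -> Test
  - task 3 (Train): parent_id=1 -> Test
  - task 4 (Migrate): parent_id=2 -> Design
  - task 5 (Plan): parent_id=1 -> Test

SQL:
SELECT a.name, b.name AS project, c.name AS parent
FROM tasks a
LEFT JOIN projects b ON a.project_id = b.id
LEFT JOIN tasks c ON a.parent_id = c.id

Result:
name    | project | parent
--------+---------+-------
Test    | NULL    | NULL  
Design  | Epsilon | Test  
Train   | Zeta    | Test  
Migrate | Zeta    | Design
Plan    | NULL    | Test  


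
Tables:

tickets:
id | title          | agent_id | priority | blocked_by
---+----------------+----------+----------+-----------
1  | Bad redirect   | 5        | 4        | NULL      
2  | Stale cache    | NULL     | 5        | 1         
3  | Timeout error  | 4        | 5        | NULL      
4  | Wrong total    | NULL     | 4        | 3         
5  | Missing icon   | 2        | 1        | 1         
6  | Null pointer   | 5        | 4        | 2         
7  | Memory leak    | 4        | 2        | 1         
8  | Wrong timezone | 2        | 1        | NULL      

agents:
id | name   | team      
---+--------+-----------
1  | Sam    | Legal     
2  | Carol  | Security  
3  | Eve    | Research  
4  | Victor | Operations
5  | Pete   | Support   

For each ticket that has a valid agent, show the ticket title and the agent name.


INNER JOIN keeps only tickets rows whose agent_id matches an id in agents. Walk through each ticket:
  - ticket 1 (Bad redirect): agent_id=5 -> matches Pete
  - ticket 2 (Stale cache): agent_id=NULL, no match -> dropped
  - ticket 3 (Timeout error): agent_id=4 -> matches Victor
  - ticket 4 (Wrong total): agent_id=NULL, no match -> dropped
  - ticket 5 (Missing icon): agent_id=2 -> matches Carol
  - ticket 6 (Null pointer): agent_id=5 -> matches Pete
  - ticket 7 (Memory leak): agent_id=4 -> matches Victor
  - ticket 8 (Wrong timezone): agent_id=2 -> matches Carol
So 2 of 8 rows are dropped.

SQL:
SELECT a.title, b.name AS agent
FROM tickets a
INNER JOIN agents b ON a.agent_id = b.id

Result:
title          | agent 
---------------+-------
Bad redirect   | Pete  
Timeout error  | Victor
Missing icon   | Carol 
Null pointer   | Pete  
Memory leak    | Victor
Wrong timezone | Carol 


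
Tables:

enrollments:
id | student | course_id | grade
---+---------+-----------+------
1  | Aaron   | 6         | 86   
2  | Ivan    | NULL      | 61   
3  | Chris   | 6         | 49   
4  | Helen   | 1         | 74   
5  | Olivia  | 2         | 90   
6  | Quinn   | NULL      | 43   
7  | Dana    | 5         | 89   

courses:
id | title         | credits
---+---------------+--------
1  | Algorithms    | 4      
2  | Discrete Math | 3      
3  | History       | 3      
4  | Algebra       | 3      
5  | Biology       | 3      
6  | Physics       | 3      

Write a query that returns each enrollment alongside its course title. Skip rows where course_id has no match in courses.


INNER JOIN keeps only enrollments rows whose course_id matches an id in courses. Walk through each enrollment:
  - enrollment 1 (Aaron): course_id=6 -> matches Physics
  - enrollment 2 (Ivan): course_id=NULL, no match -> dropped
  - enrollment 3 (Chris): course_id=6 -> matches Physics
  - enrollment 4 (Helen): course_id=1 -> matches Algorithms
  - enrollment 5 (Olivia): course_id=2 -> matches Discrete Math
  - enrollment 6 (Quinn): course_id=NULL, no match -> dropped
  - enrollment 7 (Dana): course_id=5 -> matches Biology
So 2 of 7 rows are dropped.

SQL:
SELECT a.student, b.title AS course
FROM enrollments a
INNER JOIN courses b ON a.course_id = b.id

Result:
student | course       
--------+--------------
Aaron   | Physics      
Chris   | Physics      
Helen   | Algorithms   
Olivia  | Discrete Math
Dana    | Biology      


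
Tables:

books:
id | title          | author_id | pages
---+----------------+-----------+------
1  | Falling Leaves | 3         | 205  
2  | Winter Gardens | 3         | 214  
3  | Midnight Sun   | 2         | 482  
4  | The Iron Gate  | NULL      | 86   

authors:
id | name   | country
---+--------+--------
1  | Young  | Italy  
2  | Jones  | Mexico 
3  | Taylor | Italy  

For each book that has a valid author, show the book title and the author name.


INNER JOIN keeps only books rows whose author_id matches an id in authors. Walk through each book:
  - book 1 (Falling Leaves): author_id=3 -> matches Taylor
  - book 2 (Winter Gardens): author_id=3 -> matches Taylor
  - book 3 (Midnight Sun): author_id=2 -> matches Jones
  - book 4 (The Iron Gate): author_id=NULL, no match -> dropped
So 1 of 4 rows is dropped.

SQL:
SELECT a.title, b.name AS author
FROM books a
INNER JOIN authors b ON a.author_id = b.id

Result:
title          | author
---------------+-------
Falling Leaves | Taylor
Winter Gardens | Taylor
Midnight Sun   | Jones 


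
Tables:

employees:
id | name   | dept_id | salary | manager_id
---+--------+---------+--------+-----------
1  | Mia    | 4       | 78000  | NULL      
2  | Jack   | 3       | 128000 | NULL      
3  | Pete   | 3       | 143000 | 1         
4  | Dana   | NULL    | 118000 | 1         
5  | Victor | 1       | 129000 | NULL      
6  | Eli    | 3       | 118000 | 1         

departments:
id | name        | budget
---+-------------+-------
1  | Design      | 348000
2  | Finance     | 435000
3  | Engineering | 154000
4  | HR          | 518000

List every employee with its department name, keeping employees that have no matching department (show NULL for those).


LEFT JOIN keeps every row from employees (the left table); where dept_id has no match in departments, the department columns become NULL. Walk through each employee:
  - employee 1 (Mia): dept_id=4 -> matches HR
  - employee 2 (Jack): dept_id=3 -> matches Engineering
  - employee 3 (Pete): dept_id=3 -> matches Engineering
  - employee 4 (Dana): dept_id=NULL, no match -> kept with NULL
  - employee 5 (Victor): dept_id=1 -> matches Design
  - employee 6 (Eli): dept_id=3 -> matches Engineering
All 6 rows appear; 1 has NULL department.

SQL:
SELECT a.name, b.name AS department
FROM employees a
LEFT JOIN departments b ON a.dept_id = b.id

Result:
name   | department 
-------+------------
Mia    | HR         
Jack   | Engineering
Pete   | Engineering
Dana   | NULL       
Victor | Design     
Eli    | Engineering


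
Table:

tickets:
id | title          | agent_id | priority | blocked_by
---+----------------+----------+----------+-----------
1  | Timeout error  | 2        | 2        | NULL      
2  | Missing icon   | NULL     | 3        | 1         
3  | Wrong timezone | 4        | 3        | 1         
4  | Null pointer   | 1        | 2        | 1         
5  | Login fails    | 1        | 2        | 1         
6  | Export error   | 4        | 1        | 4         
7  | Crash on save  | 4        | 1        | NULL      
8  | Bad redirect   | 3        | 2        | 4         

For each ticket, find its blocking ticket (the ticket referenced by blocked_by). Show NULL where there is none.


This is a self-join: tickets is joined to a second copy of itself, matching each row's blocked_by to another row's id. Use LEFT JOIN so rows with blocked_by=NULL are kept.
  - ticket 1 (Timeout error): blocked_by=NULL -> NULL
  - ticket 2 (Missing icon): blocked_by=1 -> Timeout error
  - ticket 3 (Wrong timezone): blocked_by=1 -> Timeout error
  - ticket 4 (Null pointer): blocked_by=1 -> Timeout error
  - ticket 5 (Login fails): blocked_by=1 -> Timeout error
  - ticket 6 (Export error): blocked_by=4 -> Null pointer
  - ticket 7 (Crash on save): blocked_by=NULL -> NULL
  - ticket 8 (Bad redirect): blocked_by=4 -> Null pointer

SQL:
SELECT a.title AS item, b.title AS blocked_by
FROM tickets a
LEFT JOIN tickets b ON a.blocked_by = b.id

Result:
item           | blocked_by   
---------------+--------------
Timeout error  | NULL         
Missing icon   | Timeout error
Wrong timezone | Timeout error
Null pointer   | Timeout error
Login fails    | Timeout error
Export error   | Null pointer 
Crash on save  | NULL         
Bad redirect   | Null pointer 


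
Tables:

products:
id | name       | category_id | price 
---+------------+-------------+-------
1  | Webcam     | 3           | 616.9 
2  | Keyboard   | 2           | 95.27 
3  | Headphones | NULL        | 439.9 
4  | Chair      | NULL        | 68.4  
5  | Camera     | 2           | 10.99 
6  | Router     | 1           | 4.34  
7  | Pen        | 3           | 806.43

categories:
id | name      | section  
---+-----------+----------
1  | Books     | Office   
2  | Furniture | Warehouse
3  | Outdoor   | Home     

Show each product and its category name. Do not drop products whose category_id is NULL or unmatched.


LEFT JOIN keeps every row from products (the left table); where category_id has no match in categories, the category columns become NULL. Walk through each product:
  - product 1 (Webcam): category_id=3 -> matches Outdoor
  - product 2 (Keyboard): category_id=2 -> matches Furniture
  - product 3 (Headphones): category_id=NULL, no match -> kept with NULL
  - product 4 (Chair): category_id=NULL, no match -> kept with NULL
  - product 5 (Camera): category_id=2 -> matches Furniture
  - product 6 (Router): category_id=1 -> matches Books
  - product 7 (Pen): category_id=3 -> matches Outdoor
All 7 rows appear; 2 have NULL category.

SQL:
SELECT a.name, b.name AS category
FROM products a
LEFT JOIN categories b ON a.category_id = b.id

Result:
name       | category 
-----------+----------
Webcam     | Outdoor  
Keyboard   | Furniture
Headphones | NULL     
Chair      | NULL     
Camera     | Furniture
Router     | Books    
Pen        | Outdoor  


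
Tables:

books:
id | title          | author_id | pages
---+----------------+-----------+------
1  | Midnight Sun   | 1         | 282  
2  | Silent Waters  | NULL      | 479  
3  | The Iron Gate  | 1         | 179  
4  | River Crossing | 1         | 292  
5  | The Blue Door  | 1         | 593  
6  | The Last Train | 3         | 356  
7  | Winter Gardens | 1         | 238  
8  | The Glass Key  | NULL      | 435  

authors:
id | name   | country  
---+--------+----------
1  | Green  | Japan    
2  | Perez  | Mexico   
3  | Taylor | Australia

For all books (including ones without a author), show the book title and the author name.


LEFT JOIN keeps every row from books (the left table); where author_id has no match in authors, the author columns become NULL. Walk through each book:
  - book 1 (Midnight Sun): author_id=1 -> matches Green
  - book 2 (Silent Waters): author_id=NULL, no match -> kept with NULL
  - book 3 (The Iron Gate): author_id=1 -> matches Green
  - book 4 (River Crossing): author_id=1 -> matches Green
  - book 5 (The Blue Door): author_id=1 -> matches Green
  - book 6 (The Last Train): author_id=3 -> matches Taylor
  - book 7 (Winter Gardens): author_id=1 -> matches Green
  - book 8 (The Glass Key): author_id=NULL, no match -> kept with NULL
All 8 rows appear; 2 have NULL author.

SQL:
SELECT a.title, b.name AS author
FROM books a
LEFT JOIN authors b ON a.author_id = b.id

Result:
title          | author
---------------+-------
Midnight Sun   | Green 
Silent Waters  | NULL  
The Iron Gate  | Green 
River Crossing | Green 
The Blue Door  | Green 
The Last Train | Taylor
Winter Gardens | Green 
The Glass Key  | NULL  


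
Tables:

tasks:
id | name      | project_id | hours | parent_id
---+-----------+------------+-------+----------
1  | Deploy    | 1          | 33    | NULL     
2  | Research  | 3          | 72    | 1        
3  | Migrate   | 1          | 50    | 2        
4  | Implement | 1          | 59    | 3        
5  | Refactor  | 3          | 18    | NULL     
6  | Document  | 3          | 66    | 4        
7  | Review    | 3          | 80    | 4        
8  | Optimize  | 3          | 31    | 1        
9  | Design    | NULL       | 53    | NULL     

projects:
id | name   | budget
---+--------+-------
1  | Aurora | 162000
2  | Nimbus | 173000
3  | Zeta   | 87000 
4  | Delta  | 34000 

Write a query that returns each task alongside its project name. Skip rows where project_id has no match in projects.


INNER JOIN keeps only tasks rows whose project_id matches an id in projects. Walk through each task:
  - task 1 (Deploy): project_id=1 -> matches Aurora
  - task 2 (Research): project_id=3 -> matches Zeta
  - task 3 (Migrate): project_id=1 -> matches Aurora
  - task 4 (Implement): project_id=1 -> matches Aurora
  - task 5 (Refactor): project_id=3 -> matches Zeta
  - task 6 (Document): project_id=3 -> matches Zeta
  - task 7 (Review): project_id=3 -> matches Zeta
  - task 8 (Optimize): project_id=3 -> matches Zeta
  - task 9 (Design): project_id=NULL, no match -> dropped
So 1 of 9 rows is dropped.

SQL:
SELECT a.name, b.name AS project
FROM tasks a
INNER JOIN projects b ON a.project_id = b.id

Result:
name      | project
----------+--------
Deploy    | Aurora 
Research  | Zeta   
Migrate   | Aurora 
Implement | Aurora 
Refactor  | Zeta   
Document  | Zeta   
Review    | Zeta   
Optimize  | Zeta   


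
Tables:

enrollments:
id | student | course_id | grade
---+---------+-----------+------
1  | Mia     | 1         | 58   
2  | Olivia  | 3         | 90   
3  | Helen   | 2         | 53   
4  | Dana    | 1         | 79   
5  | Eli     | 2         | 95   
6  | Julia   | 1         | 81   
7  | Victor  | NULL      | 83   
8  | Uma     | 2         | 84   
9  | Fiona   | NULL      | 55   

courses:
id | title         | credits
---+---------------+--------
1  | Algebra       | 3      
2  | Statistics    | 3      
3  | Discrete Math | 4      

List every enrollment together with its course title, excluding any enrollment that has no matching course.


INNER JOIN keeps only enrollments rows whose course_id matches an id in courses. Walk through each enrollment:
  - enrollment 1 (Mia): course_id=1 -> matches Algebra
  - enrollment 2 (Olivia): course_id=3 -> matches Discrete Math
  - enrollment 3 (Helen): course_id=2 -> matches Statistics
  - enrollment 4 (Dana): course_id=1 -> matches Algebra
  - enrollment 5 (Eli): course_id=2 -> matches Statistics
  - enrollment 6 (Julia): course_id=1 -> matches Algebra
  - enrollment 7 (Victor): course_id=NULL, no match -> dropped
  - enrollment 8 (Uma): course_id=2 -> matches Statistics
  - enrollment 9 (Fiona): course_id=NULL, no match -> dropped
So 2 of 9 rows are dropped.

SQL:
SELECT a.student, b.title AS course
FROM enrollments a
INNER JOIN courses b ON a.course_id = b.id

Result:
student | course       
--------+--------------
Mia     | Algebra      
Olivia  | Discrete Math
Helen   | Statistics   
Dana    | Algebra      
Eli     | Statistics   
Julia   | Algebra      
Uma     | Statistics   


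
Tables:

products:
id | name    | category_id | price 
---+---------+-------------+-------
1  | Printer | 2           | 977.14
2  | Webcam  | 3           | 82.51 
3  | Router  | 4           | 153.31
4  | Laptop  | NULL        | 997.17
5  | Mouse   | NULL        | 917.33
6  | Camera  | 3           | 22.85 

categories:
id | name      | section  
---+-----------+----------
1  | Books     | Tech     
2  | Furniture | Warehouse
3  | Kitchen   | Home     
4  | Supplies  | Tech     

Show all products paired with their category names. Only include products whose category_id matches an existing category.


INNER JOIN keeps only products rows whose category_id matches an id in categories. Walk through each product:
  - product 1 (Printer): category_id=2 -> matches Furniture
  - product 2 (Webcam): category_id=3 -> matches Kitchen
  - product 3 (Router): category_id=4 -> matches Supplies
  - product 4 (Laptop): category_id=NULL, no match -> dropped
  - product 5 (Mouse): category_id=NULL, no match -> dropped
  - product 6 (Camera): category_id=3 -> matches Kitchen
So 2 of 6 rows are dropped.

SQL:
SELECT a.name, b.name AS category
FROM products a
INNER JOIN categories b ON a.category_id = b.id

Result:
name    | category 
--------+----------
Printer | Furniture
Webcam  | Kitchen  
Router  | Supplies 
Camera  | Kitchen  


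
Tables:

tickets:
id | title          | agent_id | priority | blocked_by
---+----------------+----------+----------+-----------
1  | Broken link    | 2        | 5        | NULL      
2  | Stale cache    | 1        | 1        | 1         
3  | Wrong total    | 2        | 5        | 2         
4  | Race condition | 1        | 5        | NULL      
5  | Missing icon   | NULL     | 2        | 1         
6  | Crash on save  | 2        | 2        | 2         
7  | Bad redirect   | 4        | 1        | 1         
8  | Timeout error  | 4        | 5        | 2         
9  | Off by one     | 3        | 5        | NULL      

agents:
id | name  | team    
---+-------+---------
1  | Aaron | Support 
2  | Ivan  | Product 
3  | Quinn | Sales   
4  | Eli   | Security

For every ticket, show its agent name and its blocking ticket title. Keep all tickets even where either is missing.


Two LEFT JOINs from the same base table tickets: one to agents via agent_id, one to tickets itself via blocked_by. Both are LEFT so every ticket is preserved.
Match against agents:
  - ticket 1 (Broken link): agent_id=2 -> matches Ivan
  - ticket 2 (Stale cache): agent_id=1 -> matches Aaron
  - ticket 3 (Wrong total): agent_id=2 -> matches Ivan
  - ticket 4 (Race condition): agent_id=1 -> matches Aaron
  - ticket 5 (Missing icon): agent_id=NULL, no match -> kept with NULL
  - ticket 6 (Crash on save): agent_id=2 -> matches Ivan
  - ticket 7 (Bad redirect): agent_id=4 -> matches Eli
  - ticket 8 (Timeout error): agent_id=4 -> matches Eli
  - ticket 9 (Off by one): agent_id=3 -> matches Quinn
Match against tickets (self):
  - ticket 1 (Broken link): blocked_by=NULL -> NULL
  - ticket 2 (Stale cache): blocked_by=1 -> Broken link
  - ticket 3 (Wrong total): blocked_by=2 -> Stale cache
  - ticket 4 (Race condition): blocked_by=NULL -> NULL
  - ticket 5 (Missing icon): blocked_by=1 -> Broken link
  - ticket 6 (Crash on save): blocked_by=2 -> Stale cache
  - ticket 7 (Bad redirect): blocked_by=1 -> Broken link
  - ticket 8 (Timeout error): blocked_by=2 -> Stale cache
  - ticket 9 (Off by one): blocked_by=NULL -> NULL

SQL:
SELECT a.title, b.name AS agent, c.title AS blocked_by
FROM tickets a
LEFT JOIN agents b ON a.agent_id = b.id
LEFT JOIN tickets c ON a.blocked_by = c.id

Result:
title          | agent | blocked_by 
---------------+-------+------------
Broken link    | Ivan  | NULL       
Stale cache    | Aaron | Broken link
Wrong total    | Ivan  | Stale cache
Race condition | Aaron | NULL       
Missing icon   | NULL  | Broken link
Crash on save  | Ivan  | Stale cache
Bad redirect   | Eli   | Broken link
Timeout error  | Eli   | Stale cache
Off by one     | Quinn | NULL       


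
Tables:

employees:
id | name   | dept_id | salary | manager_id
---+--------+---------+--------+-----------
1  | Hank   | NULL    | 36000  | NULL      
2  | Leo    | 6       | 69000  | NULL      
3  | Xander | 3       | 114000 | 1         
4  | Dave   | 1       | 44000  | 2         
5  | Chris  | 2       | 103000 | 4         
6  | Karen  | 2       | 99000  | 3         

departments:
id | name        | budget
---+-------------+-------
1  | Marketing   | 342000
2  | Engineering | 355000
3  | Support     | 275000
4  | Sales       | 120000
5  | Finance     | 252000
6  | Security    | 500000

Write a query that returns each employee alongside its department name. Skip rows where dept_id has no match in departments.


INNER JOIN keeps only employees rows whose dept_id matches an id in departments. Walk through each employee:
  - employee 1 (Hank): dept_id=NULL, no match -> dropped
  - employee 2 (Leo): dept_id=6 -> matches Security
  - employee 3 (Xander): dept_id=3 -> matches Support
  - employee 4 (Dave): dept_id=1 -> matches Marketing
  - employee 5 (Chris): dept_id=2 -> matches Engineering
  - employee 6 (Karen): dept_id=2 -> matches Engineering
So 1 of 6 rows is dropped.

SQL:
SELECT a.name, b.name AS department
FROM employees a
INNER JOIN departments b ON a.dept_id = b.id

Result:
name   | department 
-------+------------
Leo    | Security   
Xander | Support    
Dave   | Marketing  
Chris  | Engineering
Karen  | Engineering


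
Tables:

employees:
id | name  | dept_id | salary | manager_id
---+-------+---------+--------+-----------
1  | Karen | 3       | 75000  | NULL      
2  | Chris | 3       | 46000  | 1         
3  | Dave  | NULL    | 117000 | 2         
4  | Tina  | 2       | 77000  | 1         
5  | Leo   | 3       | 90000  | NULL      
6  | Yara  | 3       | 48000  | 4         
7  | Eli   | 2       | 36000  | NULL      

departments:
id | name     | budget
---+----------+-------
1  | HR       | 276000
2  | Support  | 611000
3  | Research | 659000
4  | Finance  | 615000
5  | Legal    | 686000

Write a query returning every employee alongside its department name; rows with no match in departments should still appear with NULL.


LEFT JOIN keeps every row from employees (the left table); where dept_id has no match in departments, the department columns become NULL. Walk through each employee:
  - employee 1 (Karen): dept_id=3 -> matches Research
  - employee 2 (Chris): dept_id=3 -> matches Research
  - employee 3 (Dave): dept_id=NULL, no match -> kept with NULL
  - employee 4 (Tina): dept_id=2 -> matches Support
  - employee 5 (Leo): dept_id=3 -> matches Research
  - employee 6 (Yara): dept_id=3 -> matches Research
  - employee 7 (Eli): dept_id=2 -> matches Support
All 7 rows appear; 1 has NULL department.

SQL:
SELECT a.name, b.name AS department
FROM employees a
LEFT JOIN departments b ON a.dept_id = b.id

Result:
name  | department
------+-----------
Karen | Research  
Chris | Research  
Dave  | NULL      
Tina  | Support   
Leo   | Research  
Yara  | Research  
Eli   | Support   


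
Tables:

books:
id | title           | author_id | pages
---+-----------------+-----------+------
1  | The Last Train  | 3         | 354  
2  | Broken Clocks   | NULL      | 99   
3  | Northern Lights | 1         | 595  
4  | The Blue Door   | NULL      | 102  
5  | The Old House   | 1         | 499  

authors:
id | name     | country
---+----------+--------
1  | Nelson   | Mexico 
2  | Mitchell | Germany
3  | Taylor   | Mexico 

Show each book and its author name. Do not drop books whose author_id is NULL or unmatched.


LEFT JOIN keeps every row from books (the left table); where author_id has no match in authors, the author columns become NULL. Walk through each book:
  - book 1 (The Last Train): author_id=3 -> matches Taylor
  - book 2 (Broken Clocks): author_id=NULL, no match -> kept with NULL
  - book 3 (Northern Lights): author_id=1 -> matches Nelson
  - book 4 (The Blue Door): author_id=NULL, no match -> kept with NULL
  - book 5 (The Old House): author_id=1 -> matches Nelson
All 5 rows appear; 2 have NULL author.

SQL:
SELECT a.title, b.name AS author
FROM books a
LEFT JOIN authors b ON a.author_id = b.id

Result:
title           | author
----------------+-------
The Last Train  | Taylor
Broken Clocks   | NULL  
Northern Lights | Nelson
The Blue Door   | NULL  
The Old House   | Nelson


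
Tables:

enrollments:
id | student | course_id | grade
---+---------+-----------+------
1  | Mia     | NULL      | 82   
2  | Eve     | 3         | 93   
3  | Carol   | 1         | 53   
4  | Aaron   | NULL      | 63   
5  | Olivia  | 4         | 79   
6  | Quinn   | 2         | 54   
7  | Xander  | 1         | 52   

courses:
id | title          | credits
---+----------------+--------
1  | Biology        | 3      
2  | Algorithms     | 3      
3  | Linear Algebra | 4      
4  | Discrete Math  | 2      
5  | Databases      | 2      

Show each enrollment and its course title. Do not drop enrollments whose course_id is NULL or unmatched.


LEFT JOIN keeps every row from enrollments (the left table); where course_id has no match in courses, the course columns become NULL. Walk through each enrollment:
  - enrollment 1 (Mia): course_id=NULL, no match -> kept with NULL
  - enrollment 2 (Eve): course_id=3 -> matches Linear Algebra
  - enrollment 3 (Carol): course_id=1 -> matches Biology
  - enrollment 4 (Aaron): course_id=NULL, no match -> kept with NULL
  - enrollment 5 (Olivia): course_id=4 -> matches Discrete Math
  - enrollment 6 (Quinn): course_id=2 -> matches Algorithms
  - enrollment 7 (Xander): course_id=1 -> matches Biology
All 7 rows appear; 2 have NULL course.

SQL:
SELECT a.student, b.title AS course
FROM enrollments a
LEFT JOIN courses b ON a.course_id = b.id

Result:
student | course        
--------+---------------
Mia     | NULL          
Eve     | Linear Algebra
Carol   | Biology       
Aaron   | NULL          
Olivia  | Discrete Math 
Quinn   | Algorithms    
Xander  | Biology       


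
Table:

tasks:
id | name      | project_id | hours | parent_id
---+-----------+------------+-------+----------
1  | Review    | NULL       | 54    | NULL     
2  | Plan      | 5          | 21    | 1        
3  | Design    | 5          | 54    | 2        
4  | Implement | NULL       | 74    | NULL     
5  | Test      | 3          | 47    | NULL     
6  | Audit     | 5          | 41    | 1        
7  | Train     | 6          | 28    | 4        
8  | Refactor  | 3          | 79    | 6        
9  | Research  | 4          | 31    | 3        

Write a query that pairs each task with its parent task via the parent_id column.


This is a self-join: tasks is joined to a second copy of itself, matching each row's parent_id to another row's id. Use LEFT JOIN so rows with parent_id=NULL are kept.
  - task 1 (Review): parent_id=NULL -> NULL
  - task 2 (Plan): parent_id=1 -> Review
  - task 3 (Design): parent_id=2 -> Plan
  - task 4 (Implement): parent_id=NULL -> NULL
  - task 5 (Test): parent_id=NULL -> NULL
  - task 6 (Audit): parent_id=1 -> Review
  - task 7 (Train): parent_id=4 -> Implement
  - task 8 (Refactor): parent_id=6 -> Audit
  - task 9 (Research): parent_id=3 -> Design

SQL:
SELECT a.name AS item, b.name AS parent
FROM tasks a
LEFT JOIN tasks b ON a.parent_id = b.id

Result:
item      | parent   
----------+----------
Review    | NULL     
Plan      | Review   
Design    | Plan     
Implement | NULL     
Test      | NULL     
Audit     | Review   
Train     | Implement
Refactor  | Audit    
Research  | Design   


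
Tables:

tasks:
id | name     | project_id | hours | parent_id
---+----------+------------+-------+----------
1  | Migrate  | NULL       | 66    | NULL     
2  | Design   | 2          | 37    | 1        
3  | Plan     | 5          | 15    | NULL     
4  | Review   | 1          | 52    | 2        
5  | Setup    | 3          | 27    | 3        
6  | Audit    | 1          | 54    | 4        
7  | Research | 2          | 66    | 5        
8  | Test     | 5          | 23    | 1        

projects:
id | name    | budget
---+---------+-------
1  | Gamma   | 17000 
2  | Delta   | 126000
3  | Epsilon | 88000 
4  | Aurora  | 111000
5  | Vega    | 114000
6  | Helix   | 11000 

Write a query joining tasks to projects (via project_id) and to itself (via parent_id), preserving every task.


Two LEFT JOINs from the same base table tasks: one to projects via project_id, one to tasks itself via parent_id. Both are LEFT so every task is preserved.
Match against projects:
  - task 1 (Migrate): project_id=NULL, no match -> kept with NULL
  - task 2 (Design): project_id=2 -> matches Delta
  - task 3 (Plan): project_id=5 -> matches Vega
  - task 4 (Review): project_id=1 -> matches Gamma
  - task 5 (Setup): project_id=3 -> matches Epsilon
  - task 6 (Audit): project_id=1 -> matches Gamma
  - task 7 (Research): project_id=2 -> matches Delta
  - task 8 (Test): project_id=5 -> matches Vega
Match against tasks (self):
  - task 1 (Migrate): parent_id=NULL -> NULL
  - task 2 (Design): parent_id=1 -> Migrate
  - task 3 (Plan): parent_id=NULL -> NULL
  - task 4 (Review): parent_id=2 -> Design
  - task 5 (Setup): parent_id=3 -> Plan
  - task 6 (Audit): parent_id=4 -> Review
  - task 7 (Research): parent_id=5 -> Setup
  - task 8 (Test): parent_id=1 -> Migrate

SQL:
SELECT a.name, b.name AS project, c.name AS parent
FROM tasks a
LEFT JOIN projects b ON a.project_id = b.id
LEFT JOIN tasks c ON a.parent_id = c.id

Result:
name     | project | parent 
---------+---------+--------
Migrate  | NULL    | NULL   
Design   | Delta   | Migrate
Plan     | Vega    | NULL   
Review   | Gamma   | Design 
Setup    | Epsilon | Plan   
Audit    | Gamma   | Review 
Research | Delta   | Setup  
Test     | Vega    | Migrate


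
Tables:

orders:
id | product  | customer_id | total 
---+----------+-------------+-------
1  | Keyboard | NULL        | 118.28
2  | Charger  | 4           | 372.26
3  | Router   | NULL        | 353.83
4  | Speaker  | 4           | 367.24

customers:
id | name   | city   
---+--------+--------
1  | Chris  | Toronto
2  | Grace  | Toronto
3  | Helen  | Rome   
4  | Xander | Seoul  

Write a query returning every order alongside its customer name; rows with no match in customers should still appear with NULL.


LEFT JOIN keeps every row from orders (the left table); where customer_id has no match in customers, the customer columns become NULL. Walk through each order:
  - order 1 (Keyboard): customer_id=NULL, no match -> kept with NULL
  - order 2 (Charger): customer_id=4 -> matches Xander
  - order 3 (Router): customer_id=NULL, no match -> kept with NULL
  - order 4 (Speaker): customer_id=4 -> matches Xander
All 4 rows appear; 2 have NULL customer.

SQL:
SELECT a.product, b.name AS customer
FROM orders a
LEFT JOIN customers b ON a.customer_id = b.id

Result:
product  | customer
---------+---------
Keyboard | NULL    
Charger  | Xander  
Router   | NULL    
Speaker  | Xander  


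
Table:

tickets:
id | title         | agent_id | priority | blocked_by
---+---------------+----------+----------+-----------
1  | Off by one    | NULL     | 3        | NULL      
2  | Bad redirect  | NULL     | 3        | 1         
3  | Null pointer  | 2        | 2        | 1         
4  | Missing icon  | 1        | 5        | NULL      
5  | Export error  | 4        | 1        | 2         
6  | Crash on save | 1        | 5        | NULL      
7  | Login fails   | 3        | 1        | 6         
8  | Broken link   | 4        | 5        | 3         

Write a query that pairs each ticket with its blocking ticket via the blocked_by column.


This is a self-join: tickets is joined to a second copy of itself, matching each row's blocked_by to another row's id. Use LEFT JOIN so rows with blocked_by=NULL are kept.
  - ticket 1 (Off by one): blocked_by=NULL -> NULL
  - ticket 2 (Bad redirect): blocked_by=1 -> Off by one
  - ticket 3 (Null pointer): blocked_by=1 -> Off by one
  - ticket 4 (Missing icon): blocked_by=NULL -> NULL
  - ticket 5 (Export error): blocked_by=2 -> Bad redirect
  - ticket 6 (Crash on save): blocked_by=NULL -> NULL
  - ticket 7 (Login fails): blocked_by=6 -> Crash on save
  - ticket 8 (Broken link): blocked_by=3 -> Null pointer

SQL:
SELECT a.title AS item, b.title AS blocked_by
FROM tickets a
LEFT JOIN tickets b ON a.blocked_by = b.id

Result:
item          | blocked_by   
--------------+--------------
Off by one    | NULL         
Bad redirect  | Off by one   
Null pointer  | Off by one   
Missing icon  | NULL         
Export error  | Bad redirect 
Crash on save | NULL         
Login fails   | Crash on save
Broken link   | Null pointer 


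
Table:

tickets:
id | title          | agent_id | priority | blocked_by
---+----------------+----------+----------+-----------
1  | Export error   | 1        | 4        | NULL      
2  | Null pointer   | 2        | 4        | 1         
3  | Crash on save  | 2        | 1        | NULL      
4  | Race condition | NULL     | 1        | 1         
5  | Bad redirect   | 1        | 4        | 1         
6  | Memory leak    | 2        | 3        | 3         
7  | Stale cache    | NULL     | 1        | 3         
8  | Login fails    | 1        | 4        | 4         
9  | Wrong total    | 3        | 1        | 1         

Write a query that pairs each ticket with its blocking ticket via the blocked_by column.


This is a self-join: tickets is joined to a second copy of itself, matching each row's blocked_by to another row's id. Use LEFT JOIN so rows with blocked_by=NULL are kept.
  - ticket 1 (Export error): blocked_by=NULL -> NULL
  - ticket 2 (Null pointer): blocked_by=1 -> Export error
  - ticket 3 (Crash on save): blocked_by=NULL -> NULL
  - ticket 4 (Race condition): blocked_by=1 -> Export error
  - ticket 5 (Bad redirect): blocked_by=1 -> Export error
  - ticket 6 (Memory leak): blocked_by=3 -> Crash on save
  - ticket 7 (Stale cache): blocked_by=3 -> Crash on save
  - ticket 8 (Login fails): blocked_by=4 -> Race condition
  - ticket 9 (Wrong total): blocked_by=1 -> Export error

SQL:
SELECT a.title AS item, b.title AS blocked_by
FROM tickets a
LEFT JOIN tickets b ON a.blocked_by = b.id

Result:
item           | blocked_by    
---------------+---------------
Export error   | NULL          
Null pointer   | Export error  
Crash on save  | NULL          
Race condition | Export error  
Bad redirect   | Export error  
Memory leak    | Crash on save 
Stale cache    | Crash on save 
Login fails    | Race condition
Wrong total    | Export error  


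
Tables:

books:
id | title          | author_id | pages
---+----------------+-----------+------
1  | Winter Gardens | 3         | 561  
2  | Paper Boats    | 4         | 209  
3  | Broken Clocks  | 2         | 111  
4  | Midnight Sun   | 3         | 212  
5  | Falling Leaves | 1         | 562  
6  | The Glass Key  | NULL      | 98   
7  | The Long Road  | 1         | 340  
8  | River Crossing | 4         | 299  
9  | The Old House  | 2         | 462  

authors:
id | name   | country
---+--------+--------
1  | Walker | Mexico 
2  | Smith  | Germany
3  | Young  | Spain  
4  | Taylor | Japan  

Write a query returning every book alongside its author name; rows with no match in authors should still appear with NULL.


LEFT JOIN keeps every row from books (the left table); where author_id has no match in authors, the author columns become NULL. Walk through each book:
  - book 1 (Winter Gardens): author_id=3 -> matches Young
  - book 2 (Paper Boats): author_id=4 -> matches Taylor
  - book 3 (Broken Clocks): author_id=2 -> matches Smith
  - book 4 (Midnight Sun): author_id=3 -> matches Young
  - book 5 (Falling Leaves): author_id=1 -> matches Walker
  - book 6 (The Glass Key): author_id=NULL, no match -> kept with NULL
  - book 7 (The Long Road): author_id=1 -> matches Walker
  - book 8 (River Crossing): author_id=4 -> matches Taylor
  - book 9 (The Old House): author_id=2 -> matches Smith
All 9 rows appear; 1 has NULL author.

SQL:
SELECT a.title, b.name AS author
FROM books a
LEFT JOIN authors b ON a.author_id = b.id

Result:
title          | author
---------------+-------
Winter Gardens | Young 
Paper Boats    | Taylor
Broken Clocks  | Smith 
Midnight Sun   | Young 
Falling Leaves | Walker
The Glass Key  | NULL  
The Long Road  | Walker
River Crossing | Taylor
The Old House  | Smith 


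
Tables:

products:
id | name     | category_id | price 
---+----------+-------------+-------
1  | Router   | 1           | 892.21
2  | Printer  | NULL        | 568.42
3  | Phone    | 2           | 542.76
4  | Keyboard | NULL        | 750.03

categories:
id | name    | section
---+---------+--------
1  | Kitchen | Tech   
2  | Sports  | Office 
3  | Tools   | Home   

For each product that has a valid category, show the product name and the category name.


INNER JOIN keeps only products rows whose category_id matches an id in categories. Walk through each product:
  - product 1 (Router): category_id=1 -> matches Kitchen
  - product 2 (Printer): category_id=NULL, no match -> dropped
  - product 3 (Phone): category_id=2 -> matches Sports
  - product 4 (Keyboard): category_id=NULL, no match -> dropped
So 2 of 4 rows are dropped.

SQL:
SELECT a.name, b.name AS category
FROM products a
INNER JOIN categories b ON a.category_id = b.id

Result:
name   | category
-------+---------
Router | Kitchen 
Phone  | Sports  


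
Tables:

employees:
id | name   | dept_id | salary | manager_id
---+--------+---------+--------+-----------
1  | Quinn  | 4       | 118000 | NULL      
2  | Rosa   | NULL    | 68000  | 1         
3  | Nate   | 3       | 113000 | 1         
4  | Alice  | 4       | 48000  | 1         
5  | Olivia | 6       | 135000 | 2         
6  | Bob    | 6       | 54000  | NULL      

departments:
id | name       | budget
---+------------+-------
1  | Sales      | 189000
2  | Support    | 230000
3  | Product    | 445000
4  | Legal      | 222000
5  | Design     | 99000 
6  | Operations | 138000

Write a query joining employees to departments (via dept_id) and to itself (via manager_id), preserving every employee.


Two LEFT JOINs from the same base table employees: one to departments via dept_id, one to employees itself via manager_id. Both are LEFT so every employee is preserved.
Match against departments:
  - employee 1 (Quinn): dept_id=4 -> matches Legal
  - employee 2 (Rosa): dept_id=NULL, no match -> kept with NULL
  - employee 3 (Nate): dept_id=3 -> matches Product
  - employee 4 (Alice): dept_id=4 -> matches Legal
  - employee 5 (Olivia): dept_id=6 -> matches Operations
  - employee 6 (Bob): dept_id=6 -> matches Operations
Match against employees (self):
  - employee 1 (Quinn): manager_id=NULL -> NULL
  - employee 2 (Rosa): manager_id=1 -> Quinn
  - employee 3 (Nate): manager_id=1 -> Quinn
  - employee 4 (Alice): manager_id=1 -> Quinn
  - employee 5 (Olivia): manager_id=2 -> Rosa
  - employee 6 (Bob): manager_id=NULL -> NULL

SQL:
SELECT a.name, b.name AS department, c.name AS manager
FROM employees a
LEFT JOIN departments b ON a.dept_id = b.id
LEFT JOIN employees c ON a.manager_id = c.id

Result:
name   | department | manager
-------+------------+--------
Quinn  | Legal      | NULL   
Rosa   | NULL       | Quinn  
Nate   | Product    | Quinn  
Alice  | Legal      | Quinn  
Olivia | Operations | Rosa   
Bob    | Operations | NULL   
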